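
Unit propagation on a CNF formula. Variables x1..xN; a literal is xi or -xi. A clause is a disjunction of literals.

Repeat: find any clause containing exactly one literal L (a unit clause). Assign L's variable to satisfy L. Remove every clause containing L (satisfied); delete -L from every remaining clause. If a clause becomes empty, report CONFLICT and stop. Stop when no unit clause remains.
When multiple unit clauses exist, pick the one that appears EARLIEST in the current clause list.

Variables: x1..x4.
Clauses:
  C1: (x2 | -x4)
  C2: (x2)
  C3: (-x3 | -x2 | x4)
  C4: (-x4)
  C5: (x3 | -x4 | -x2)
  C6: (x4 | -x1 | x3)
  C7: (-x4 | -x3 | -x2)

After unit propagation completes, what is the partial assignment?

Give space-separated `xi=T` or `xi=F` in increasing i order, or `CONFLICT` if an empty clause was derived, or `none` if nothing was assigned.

Answer: x1=F x2=T x3=F x4=F

Derivation:
unit clause [2] forces x2=T; simplify:
  drop -2 from [-3, -2, 4] -> [-3, 4]
  drop -2 from [3, -4, -2] -> [3, -4]
  drop -2 from [-4, -3, -2] -> [-4, -3]
  satisfied 2 clause(s); 5 remain; assigned so far: [2]
unit clause [-4] forces x4=F; simplify:
  drop 4 from [-3, 4] -> [-3]
  drop 4 from [4, -1, 3] -> [-1, 3]
  satisfied 3 clause(s); 2 remain; assigned so far: [2, 4]
unit clause [-3] forces x3=F; simplify:
  drop 3 from [-1, 3] -> [-1]
  satisfied 1 clause(s); 1 remain; assigned so far: [2, 3, 4]
unit clause [-1] forces x1=F; simplify:
  satisfied 1 clause(s); 0 remain; assigned so far: [1, 2, 3, 4]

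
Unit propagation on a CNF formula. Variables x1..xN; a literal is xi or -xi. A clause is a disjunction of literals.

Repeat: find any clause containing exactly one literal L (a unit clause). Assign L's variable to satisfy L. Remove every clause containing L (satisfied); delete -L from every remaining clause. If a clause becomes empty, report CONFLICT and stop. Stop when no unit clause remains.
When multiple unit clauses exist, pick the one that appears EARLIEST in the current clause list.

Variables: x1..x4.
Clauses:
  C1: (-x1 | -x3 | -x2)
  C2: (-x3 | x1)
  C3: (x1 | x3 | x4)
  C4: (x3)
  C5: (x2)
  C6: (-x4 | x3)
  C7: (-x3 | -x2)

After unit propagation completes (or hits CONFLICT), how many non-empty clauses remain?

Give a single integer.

unit clause [3] forces x3=T; simplify:
  drop -3 from [-1, -3, -2] -> [-1, -2]
  drop -3 from [-3, 1] -> [1]
  drop -3 from [-3, -2] -> [-2]
  satisfied 3 clause(s); 4 remain; assigned so far: [3]
unit clause [1] forces x1=T; simplify:
  drop -1 from [-1, -2] -> [-2]
  satisfied 1 clause(s); 3 remain; assigned so far: [1, 3]
unit clause [-2] forces x2=F; simplify:
  drop 2 from [2] -> [] (empty!)
  satisfied 2 clause(s); 1 remain; assigned so far: [1, 2, 3]
CONFLICT (empty clause)

Answer: 0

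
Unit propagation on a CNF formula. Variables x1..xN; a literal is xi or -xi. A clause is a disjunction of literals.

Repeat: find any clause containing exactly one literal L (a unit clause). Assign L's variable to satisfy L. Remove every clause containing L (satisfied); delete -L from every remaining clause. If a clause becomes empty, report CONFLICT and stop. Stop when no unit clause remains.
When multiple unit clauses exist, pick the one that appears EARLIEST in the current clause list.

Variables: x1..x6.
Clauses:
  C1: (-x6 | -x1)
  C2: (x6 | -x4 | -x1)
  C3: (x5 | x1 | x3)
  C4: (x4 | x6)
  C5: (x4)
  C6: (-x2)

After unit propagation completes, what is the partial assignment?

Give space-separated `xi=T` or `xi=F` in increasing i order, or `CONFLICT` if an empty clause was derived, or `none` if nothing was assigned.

Answer: x2=F x4=T

Derivation:
unit clause [4] forces x4=T; simplify:
  drop -4 from [6, -4, -1] -> [6, -1]
  satisfied 2 clause(s); 4 remain; assigned so far: [4]
unit clause [-2] forces x2=F; simplify:
  satisfied 1 clause(s); 3 remain; assigned so far: [2, 4]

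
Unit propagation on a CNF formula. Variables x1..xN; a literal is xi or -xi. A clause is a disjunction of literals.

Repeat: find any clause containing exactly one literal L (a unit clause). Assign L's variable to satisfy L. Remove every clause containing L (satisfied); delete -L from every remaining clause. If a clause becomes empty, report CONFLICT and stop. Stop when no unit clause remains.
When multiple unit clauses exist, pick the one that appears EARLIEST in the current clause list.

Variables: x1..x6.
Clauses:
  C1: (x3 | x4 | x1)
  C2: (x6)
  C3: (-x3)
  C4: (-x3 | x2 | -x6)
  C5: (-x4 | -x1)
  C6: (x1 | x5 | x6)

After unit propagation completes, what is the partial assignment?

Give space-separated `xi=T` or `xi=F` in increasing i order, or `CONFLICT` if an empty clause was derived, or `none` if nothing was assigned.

unit clause [6] forces x6=T; simplify:
  drop -6 from [-3, 2, -6] -> [-3, 2]
  satisfied 2 clause(s); 4 remain; assigned so far: [6]
unit clause [-3] forces x3=F; simplify:
  drop 3 from [3, 4, 1] -> [4, 1]
  satisfied 2 clause(s); 2 remain; assigned so far: [3, 6]

Answer: x3=F x6=T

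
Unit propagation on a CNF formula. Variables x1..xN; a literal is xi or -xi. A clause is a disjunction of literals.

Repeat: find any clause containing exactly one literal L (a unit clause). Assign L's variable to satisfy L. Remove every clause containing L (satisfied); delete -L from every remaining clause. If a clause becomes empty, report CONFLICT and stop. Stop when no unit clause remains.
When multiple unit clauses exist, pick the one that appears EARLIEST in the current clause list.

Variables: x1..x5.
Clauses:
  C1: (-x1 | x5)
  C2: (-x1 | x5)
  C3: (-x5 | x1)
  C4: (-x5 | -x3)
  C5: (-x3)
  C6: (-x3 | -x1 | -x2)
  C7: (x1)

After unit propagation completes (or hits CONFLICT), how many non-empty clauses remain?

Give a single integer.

Answer: 0

Derivation:
unit clause [-3] forces x3=F; simplify:
  satisfied 3 clause(s); 4 remain; assigned so far: [3]
unit clause [1] forces x1=T; simplify:
  drop -1 from [-1, 5] -> [5]
  drop -1 from [-1, 5] -> [5]
  satisfied 2 clause(s); 2 remain; assigned so far: [1, 3]
unit clause [5] forces x5=T; simplify:
  satisfied 2 clause(s); 0 remain; assigned so far: [1, 3, 5]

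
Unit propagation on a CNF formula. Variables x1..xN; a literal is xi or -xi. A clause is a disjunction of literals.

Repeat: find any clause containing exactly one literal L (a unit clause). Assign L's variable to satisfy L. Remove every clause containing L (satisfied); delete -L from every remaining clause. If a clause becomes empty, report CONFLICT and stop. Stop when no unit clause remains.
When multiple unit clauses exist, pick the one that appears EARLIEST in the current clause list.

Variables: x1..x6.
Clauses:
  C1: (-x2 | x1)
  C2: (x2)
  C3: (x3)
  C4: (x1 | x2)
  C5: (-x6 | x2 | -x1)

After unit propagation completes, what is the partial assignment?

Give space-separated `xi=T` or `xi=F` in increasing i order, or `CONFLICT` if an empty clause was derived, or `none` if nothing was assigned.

unit clause [2] forces x2=T; simplify:
  drop -2 from [-2, 1] -> [1]
  satisfied 3 clause(s); 2 remain; assigned so far: [2]
unit clause [1] forces x1=T; simplify:
  satisfied 1 clause(s); 1 remain; assigned so far: [1, 2]
unit clause [3] forces x3=T; simplify:
  satisfied 1 clause(s); 0 remain; assigned so far: [1, 2, 3]

Answer: x1=T x2=T x3=T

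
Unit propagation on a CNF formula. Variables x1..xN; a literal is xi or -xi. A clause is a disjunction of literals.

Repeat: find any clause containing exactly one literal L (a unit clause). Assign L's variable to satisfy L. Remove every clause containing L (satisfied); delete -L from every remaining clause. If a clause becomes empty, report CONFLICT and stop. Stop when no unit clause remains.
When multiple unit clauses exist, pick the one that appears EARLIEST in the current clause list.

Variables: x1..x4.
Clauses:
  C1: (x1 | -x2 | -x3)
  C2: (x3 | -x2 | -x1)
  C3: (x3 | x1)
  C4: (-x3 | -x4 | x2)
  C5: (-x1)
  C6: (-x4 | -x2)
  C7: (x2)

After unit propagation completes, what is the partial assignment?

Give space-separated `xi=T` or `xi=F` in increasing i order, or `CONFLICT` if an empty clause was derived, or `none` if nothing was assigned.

Answer: CONFLICT

Derivation:
unit clause [-1] forces x1=F; simplify:
  drop 1 from [1, -2, -3] -> [-2, -3]
  drop 1 from [3, 1] -> [3]
  satisfied 2 clause(s); 5 remain; assigned so far: [1]
unit clause [3] forces x3=T; simplify:
  drop -3 from [-2, -3] -> [-2]
  drop -3 from [-3, -4, 2] -> [-4, 2]
  satisfied 1 clause(s); 4 remain; assigned so far: [1, 3]
unit clause [-2] forces x2=F; simplify:
  drop 2 from [-4, 2] -> [-4]
  drop 2 from [2] -> [] (empty!)
  satisfied 2 clause(s); 2 remain; assigned so far: [1, 2, 3]
CONFLICT (empty clause)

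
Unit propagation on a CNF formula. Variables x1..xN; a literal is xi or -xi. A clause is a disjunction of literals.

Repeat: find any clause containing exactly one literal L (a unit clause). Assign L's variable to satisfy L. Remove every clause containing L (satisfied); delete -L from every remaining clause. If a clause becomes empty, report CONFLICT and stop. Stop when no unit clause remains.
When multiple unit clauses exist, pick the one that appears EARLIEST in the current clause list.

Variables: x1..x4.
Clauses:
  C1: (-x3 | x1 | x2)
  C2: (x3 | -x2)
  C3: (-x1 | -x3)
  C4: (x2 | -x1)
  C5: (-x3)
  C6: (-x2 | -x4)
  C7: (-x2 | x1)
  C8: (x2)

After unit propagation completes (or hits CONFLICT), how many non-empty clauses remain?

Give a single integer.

unit clause [-3] forces x3=F; simplify:
  drop 3 from [3, -2] -> [-2]
  satisfied 3 clause(s); 5 remain; assigned so far: [3]
unit clause [-2] forces x2=F; simplify:
  drop 2 from [2, -1] -> [-1]
  drop 2 from [2] -> [] (empty!)
  satisfied 3 clause(s); 2 remain; assigned so far: [2, 3]
CONFLICT (empty clause)

Answer: 1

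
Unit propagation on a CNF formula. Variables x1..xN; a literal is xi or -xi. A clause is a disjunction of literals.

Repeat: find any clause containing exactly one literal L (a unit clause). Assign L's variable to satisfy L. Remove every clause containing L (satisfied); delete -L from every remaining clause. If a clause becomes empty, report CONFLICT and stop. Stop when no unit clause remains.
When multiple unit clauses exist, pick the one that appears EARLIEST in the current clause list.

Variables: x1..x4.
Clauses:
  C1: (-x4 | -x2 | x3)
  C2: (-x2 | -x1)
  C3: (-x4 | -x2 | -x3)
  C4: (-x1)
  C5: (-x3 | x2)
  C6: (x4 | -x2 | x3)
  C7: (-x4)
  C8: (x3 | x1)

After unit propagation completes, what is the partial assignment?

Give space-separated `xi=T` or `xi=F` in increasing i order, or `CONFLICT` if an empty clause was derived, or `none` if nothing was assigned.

Answer: x1=F x2=T x3=T x4=F

Derivation:
unit clause [-1] forces x1=F; simplify:
  drop 1 from [3, 1] -> [3]
  satisfied 2 clause(s); 6 remain; assigned so far: [1]
unit clause [-4] forces x4=F; simplify:
  drop 4 from [4, -2, 3] -> [-2, 3]
  satisfied 3 clause(s); 3 remain; assigned so far: [1, 4]
unit clause [3] forces x3=T; simplify:
  drop -3 from [-3, 2] -> [2]
  satisfied 2 clause(s); 1 remain; assigned so far: [1, 3, 4]
unit clause [2] forces x2=T; simplify:
  satisfied 1 clause(s); 0 remain; assigned so far: [1, 2, 3, 4]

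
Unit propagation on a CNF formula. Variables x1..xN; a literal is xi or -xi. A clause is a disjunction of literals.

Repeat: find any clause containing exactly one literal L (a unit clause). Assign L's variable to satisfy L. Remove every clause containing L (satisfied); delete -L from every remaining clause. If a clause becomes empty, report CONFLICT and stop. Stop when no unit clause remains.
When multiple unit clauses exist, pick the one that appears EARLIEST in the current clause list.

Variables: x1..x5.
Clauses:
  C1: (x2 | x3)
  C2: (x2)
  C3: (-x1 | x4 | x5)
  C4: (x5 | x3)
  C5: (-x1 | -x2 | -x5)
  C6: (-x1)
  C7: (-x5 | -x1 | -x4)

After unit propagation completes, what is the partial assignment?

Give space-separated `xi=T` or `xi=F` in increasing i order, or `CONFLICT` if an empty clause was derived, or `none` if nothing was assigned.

unit clause [2] forces x2=T; simplify:
  drop -2 from [-1, -2, -5] -> [-1, -5]
  satisfied 2 clause(s); 5 remain; assigned so far: [2]
unit clause [-1] forces x1=F; simplify:
  satisfied 4 clause(s); 1 remain; assigned so far: [1, 2]

Answer: x1=F x2=T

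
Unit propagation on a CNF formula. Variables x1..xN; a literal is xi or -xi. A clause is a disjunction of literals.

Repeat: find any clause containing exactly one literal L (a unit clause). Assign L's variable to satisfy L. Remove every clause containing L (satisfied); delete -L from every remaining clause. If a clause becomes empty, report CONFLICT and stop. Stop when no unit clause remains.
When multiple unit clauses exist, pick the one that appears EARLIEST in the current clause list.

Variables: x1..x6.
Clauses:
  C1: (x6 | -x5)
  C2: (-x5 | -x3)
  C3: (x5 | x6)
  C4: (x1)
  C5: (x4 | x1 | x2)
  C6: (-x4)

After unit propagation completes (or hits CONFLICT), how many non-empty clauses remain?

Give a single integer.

Answer: 3

Derivation:
unit clause [1] forces x1=T; simplify:
  satisfied 2 clause(s); 4 remain; assigned so far: [1]
unit clause [-4] forces x4=F; simplify:
  satisfied 1 clause(s); 3 remain; assigned so far: [1, 4]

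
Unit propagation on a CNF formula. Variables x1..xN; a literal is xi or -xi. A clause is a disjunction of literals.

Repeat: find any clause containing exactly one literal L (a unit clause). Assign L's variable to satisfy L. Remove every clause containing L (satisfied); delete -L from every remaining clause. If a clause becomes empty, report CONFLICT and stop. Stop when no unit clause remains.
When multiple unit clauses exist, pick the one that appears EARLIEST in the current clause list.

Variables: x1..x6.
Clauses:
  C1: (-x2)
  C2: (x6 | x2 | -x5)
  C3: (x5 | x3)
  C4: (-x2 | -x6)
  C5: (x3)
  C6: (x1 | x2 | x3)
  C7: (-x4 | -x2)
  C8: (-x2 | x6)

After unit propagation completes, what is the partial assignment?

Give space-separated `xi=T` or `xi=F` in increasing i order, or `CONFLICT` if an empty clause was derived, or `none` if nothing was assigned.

Answer: x2=F x3=T

Derivation:
unit clause [-2] forces x2=F; simplify:
  drop 2 from [6, 2, -5] -> [6, -5]
  drop 2 from [1, 2, 3] -> [1, 3]
  satisfied 4 clause(s); 4 remain; assigned so far: [2]
unit clause [3] forces x3=T; simplify:
  satisfied 3 clause(s); 1 remain; assigned so far: [2, 3]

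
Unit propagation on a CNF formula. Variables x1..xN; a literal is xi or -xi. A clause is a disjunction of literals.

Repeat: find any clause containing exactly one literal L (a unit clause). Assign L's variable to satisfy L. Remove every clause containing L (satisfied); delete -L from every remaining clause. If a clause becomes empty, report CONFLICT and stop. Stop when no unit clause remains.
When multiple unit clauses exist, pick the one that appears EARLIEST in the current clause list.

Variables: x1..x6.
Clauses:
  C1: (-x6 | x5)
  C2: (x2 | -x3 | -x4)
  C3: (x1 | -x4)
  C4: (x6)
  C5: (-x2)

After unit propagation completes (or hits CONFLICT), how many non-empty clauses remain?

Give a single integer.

Answer: 2

Derivation:
unit clause [6] forces x6=T; simplify:
  drop -6 from [-6, 5] -> [5]
  satisfied 1 clause(s); 4 remain; assigned so far: [6]
unit clause [5] forces x5=T; simplify:
  satisfied 1 clause(s); 3 remain; assigned so far: [5, 6]
unit clause [-2] forces x2=F; simplify:
  drop 2 from [2, -3, -4] -> [-3, -4]
  satisfied 1 clause(s); 2 remain; assigned so far: [2, 5, 6]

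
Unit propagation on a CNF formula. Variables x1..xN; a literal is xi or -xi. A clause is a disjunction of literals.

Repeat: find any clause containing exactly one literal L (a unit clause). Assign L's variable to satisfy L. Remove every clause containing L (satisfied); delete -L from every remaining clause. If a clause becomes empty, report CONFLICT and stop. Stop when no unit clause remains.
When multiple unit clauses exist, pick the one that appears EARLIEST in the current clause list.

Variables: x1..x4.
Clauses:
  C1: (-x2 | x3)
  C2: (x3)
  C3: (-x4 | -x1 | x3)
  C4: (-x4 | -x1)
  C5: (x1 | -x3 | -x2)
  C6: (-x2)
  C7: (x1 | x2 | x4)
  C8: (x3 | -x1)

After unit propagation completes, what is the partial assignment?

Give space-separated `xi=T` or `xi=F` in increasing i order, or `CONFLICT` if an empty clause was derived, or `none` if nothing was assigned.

Answer: x2=F x3=T

Derivation:
unit clause [3] forces x3=T; simplify:
  drop -3 from [1, -3, -2] -> [1, -2]
  satisfied 4 clause(s); 4 remain; assigned so far: [3]
unit clause [-2] forces x2=F; simplify:
  drop 2 from [1, 2, 4] -> [1, 4]
  satisfied 2 clause(s); 2 remain; assigned so far: [2, 3]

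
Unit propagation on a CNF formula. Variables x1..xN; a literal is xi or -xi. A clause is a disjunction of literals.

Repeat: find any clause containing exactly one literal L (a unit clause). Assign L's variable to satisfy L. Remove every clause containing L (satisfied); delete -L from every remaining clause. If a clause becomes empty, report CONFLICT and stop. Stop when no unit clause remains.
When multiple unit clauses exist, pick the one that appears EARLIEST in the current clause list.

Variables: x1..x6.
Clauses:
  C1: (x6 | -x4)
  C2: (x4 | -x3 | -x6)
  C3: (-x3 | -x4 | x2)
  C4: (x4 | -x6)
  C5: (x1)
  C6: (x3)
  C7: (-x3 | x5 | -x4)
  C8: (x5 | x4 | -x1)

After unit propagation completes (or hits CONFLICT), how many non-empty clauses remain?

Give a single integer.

Answer: 6

Derivation:
unit clause [1] forces x1=T; simplify:
  drop -1 from [5, 4, -1] -> [5, 4]
  satisfied 1 clause(s); 7 remain; assigned so far: [1]
unit clause [3] forces x3=T; simplify:
  drop -3 from [4, -3, -6] -> [4, -6]
  drop -3 from [-3, -4, 2] -> [-4, 2]
  drop -3 from [-3, 5, -4] -> [5, -4]
  satisfied 1 clause(s); 6 remain; assigned so far: [1, 3]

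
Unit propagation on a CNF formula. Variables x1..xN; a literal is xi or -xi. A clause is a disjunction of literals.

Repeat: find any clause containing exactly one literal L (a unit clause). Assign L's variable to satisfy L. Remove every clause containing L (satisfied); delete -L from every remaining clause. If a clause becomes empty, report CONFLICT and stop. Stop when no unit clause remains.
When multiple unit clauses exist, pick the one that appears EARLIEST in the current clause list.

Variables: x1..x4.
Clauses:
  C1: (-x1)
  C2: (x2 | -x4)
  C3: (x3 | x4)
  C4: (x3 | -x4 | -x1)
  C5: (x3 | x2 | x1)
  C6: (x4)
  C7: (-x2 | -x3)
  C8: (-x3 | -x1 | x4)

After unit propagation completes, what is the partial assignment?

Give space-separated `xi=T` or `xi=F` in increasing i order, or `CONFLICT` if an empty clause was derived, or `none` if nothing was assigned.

unit clause [-1] forces x1=F; simplify:
  drop 1 from [3, 2, 1] -> [3, 2]
  satisfied 3 clause(s); 5 remain; assigned so far: [1]
unit clause [4] forces x4=T; simplify:
  drop -4 from [2, -4] -> [2]
  satisfied 2 clause(s); 3 remain; assigned so far: [1, 4]
unit clause [2] forces x2=T; simplify:
  drop -2 from [-2, -3] -> [-3]
  satisfied 2 clause(s); 1 remain; assigned so far: [1, 2, 4]
unit clause [-3] forces x3=F; simplify:
  satisfied 1 clause(s); 0 remain; assigned so far: [1, 2, 3, 4]

Answer: x1=F x2=T x3=F x4=T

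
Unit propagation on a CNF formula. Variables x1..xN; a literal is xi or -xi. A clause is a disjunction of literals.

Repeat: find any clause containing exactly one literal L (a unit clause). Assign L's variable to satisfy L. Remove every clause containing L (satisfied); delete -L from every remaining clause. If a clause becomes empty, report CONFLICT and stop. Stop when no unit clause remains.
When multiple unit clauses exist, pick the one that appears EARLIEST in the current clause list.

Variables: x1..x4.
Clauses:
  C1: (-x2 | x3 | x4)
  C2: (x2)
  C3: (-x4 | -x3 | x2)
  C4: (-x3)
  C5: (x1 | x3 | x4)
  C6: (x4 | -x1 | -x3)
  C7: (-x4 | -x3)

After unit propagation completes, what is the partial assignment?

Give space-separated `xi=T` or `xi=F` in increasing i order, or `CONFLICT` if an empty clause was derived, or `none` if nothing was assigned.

unit clause [2] forces x2=T; simplify:
  drop -2 from [-2, 3, 4] -> [3, 4]
  satisfied 2 clause(s); 5 remain; assigned so far: [2]
unit clause [-3] forces x3=F; simplify:
  drop 3 from [3, 4] -> [4]
  drop 3 from [1, 3, 4] -> [1, 4]
  satisfied 3 clause(s); 2 remain; assigned so far: [2, 3]
unit clause [4] forces x4=T; simplify:
  satisfied 2 clause(s); 0 remain; assigned so far: [2, 3, 4]

Answer: x2=T x3=F x4=T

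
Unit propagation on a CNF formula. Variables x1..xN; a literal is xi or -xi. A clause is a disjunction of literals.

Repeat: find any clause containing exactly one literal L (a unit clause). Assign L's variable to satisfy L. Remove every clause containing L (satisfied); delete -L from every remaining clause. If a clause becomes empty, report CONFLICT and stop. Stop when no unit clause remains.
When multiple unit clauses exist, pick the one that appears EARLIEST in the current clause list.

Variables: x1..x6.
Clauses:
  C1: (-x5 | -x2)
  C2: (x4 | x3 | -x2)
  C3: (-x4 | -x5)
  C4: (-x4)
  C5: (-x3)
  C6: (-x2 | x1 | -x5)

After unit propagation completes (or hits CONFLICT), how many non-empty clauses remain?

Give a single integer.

Answer: 0

Derivation:
unit clause [-4] forces x4=F; simplify:
  drop 4 from [4, 3, -2] -> [3, -2]
  satisfied 2 clause(s); 4 remain; assigned so far: [4]
unit clause [-3] forces x3=F; simplify:
  drop 3 from [3, -2] -> [-2]
  satisfied 1 clause(s); 3 remain; assigned so far: [3, 4]
unit clause [-2] forces x2=F; simplify:
  satisfied 3 clause(s); 0 remain; assigned so far: [2, 3, 4]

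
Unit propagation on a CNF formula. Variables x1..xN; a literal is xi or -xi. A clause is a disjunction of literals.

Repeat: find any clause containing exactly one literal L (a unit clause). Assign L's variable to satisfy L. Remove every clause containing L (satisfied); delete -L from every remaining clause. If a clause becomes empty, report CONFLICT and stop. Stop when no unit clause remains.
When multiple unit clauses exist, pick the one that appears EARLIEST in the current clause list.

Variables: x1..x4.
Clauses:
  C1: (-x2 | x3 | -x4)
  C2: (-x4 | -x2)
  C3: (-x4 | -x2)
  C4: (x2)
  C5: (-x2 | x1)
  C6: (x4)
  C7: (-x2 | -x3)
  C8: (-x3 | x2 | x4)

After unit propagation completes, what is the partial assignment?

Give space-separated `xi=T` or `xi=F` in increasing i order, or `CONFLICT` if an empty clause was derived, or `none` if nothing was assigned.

unit clause [2] forces x2=T; simplify:
  drop -2 from [-2, 3, -4] -> [3, -4]
  drop -2 from [-4, -2] -> [-4]
  drop -2 from [-4, -2] -> [-4]
  drop -2 from [-2, 1] -> [1]
  drop -2 from [-2, -3] -> [-3]
  satisfied 2 clause(s); 6 remain; assigned so far: [2]
unit clause [-4] forces x4=F; simplify:
  drop 4 from [4] -> [] (empty!)
  satisfied 3 clause(s); 3 remain; assigned so far: [2, 4]
CONFLICT (empty clause)

Answer: CONFLICT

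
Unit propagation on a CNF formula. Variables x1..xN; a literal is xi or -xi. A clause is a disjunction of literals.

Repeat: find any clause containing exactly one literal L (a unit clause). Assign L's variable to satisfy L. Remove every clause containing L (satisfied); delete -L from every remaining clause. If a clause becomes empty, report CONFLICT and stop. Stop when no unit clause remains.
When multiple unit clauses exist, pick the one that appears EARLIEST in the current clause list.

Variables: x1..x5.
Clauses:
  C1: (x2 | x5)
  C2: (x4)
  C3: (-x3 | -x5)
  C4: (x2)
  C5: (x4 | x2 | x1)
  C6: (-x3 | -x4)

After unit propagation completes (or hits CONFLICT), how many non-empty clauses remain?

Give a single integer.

unit clause [4] forces x4=T; simplify:
  drop -4 from [-3, -4] -> [-3]
  satisfied 2 clause(s); 4 remain; assigned so far: [4]
unit clause [2] forces x2=T; simplify:
  satisfied 2 clause(s); 2 remain; assigned so far: [2, 4]
unit clause [-3] forces x3=F; simplify:
  satisfied 2 clause(s); 0 remain; assigned so far: [2, 3, 4]

Answer: 0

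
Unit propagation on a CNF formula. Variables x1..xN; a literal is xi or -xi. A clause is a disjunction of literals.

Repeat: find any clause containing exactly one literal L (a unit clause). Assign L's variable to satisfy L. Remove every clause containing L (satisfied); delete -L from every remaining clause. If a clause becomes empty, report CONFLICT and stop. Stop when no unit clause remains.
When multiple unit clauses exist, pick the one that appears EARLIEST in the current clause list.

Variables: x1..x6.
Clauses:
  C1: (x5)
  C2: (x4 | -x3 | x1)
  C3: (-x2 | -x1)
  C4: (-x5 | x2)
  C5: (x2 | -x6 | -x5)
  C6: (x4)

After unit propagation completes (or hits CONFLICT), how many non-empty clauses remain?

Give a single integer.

Answer: 0

Derivation:
unit clause [5] forces x5=T; simplify:
  drop -5 from [-5, 2] -> [2]
  drop -5 from [2, -6, -5] -> [2, -6]
  satisfied 1 clause(s); 5 remain; assigned so far: [5]
unit clause [2] forces x2=T; simplify:
  drop -2 from [-2, -1] -> [-1]
  satisfied 2 clause(s); 3 remain; assigned so far: [2, 5]
unit clause [-1] forces x1=F; simplify:
  drop 1 from [4, -3, 1] -> [4, -3]
  satisfied 1 clause(s); 2 remain; assigned so far: [1, 2, 5]
unit clause [4] forces x4=T; simplify:
  satisfied 2 clause(s); 0 remain; assigned so far: [1, 2, 4, 5]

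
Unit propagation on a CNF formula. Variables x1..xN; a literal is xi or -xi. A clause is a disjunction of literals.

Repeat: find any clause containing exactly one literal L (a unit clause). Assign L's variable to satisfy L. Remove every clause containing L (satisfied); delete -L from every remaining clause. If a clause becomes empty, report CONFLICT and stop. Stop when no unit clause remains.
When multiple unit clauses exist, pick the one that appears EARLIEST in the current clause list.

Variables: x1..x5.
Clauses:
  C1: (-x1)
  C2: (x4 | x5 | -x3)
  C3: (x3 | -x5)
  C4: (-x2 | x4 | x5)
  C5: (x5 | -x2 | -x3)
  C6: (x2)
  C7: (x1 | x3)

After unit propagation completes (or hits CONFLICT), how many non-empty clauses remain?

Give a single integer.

Answer: 0

Derivation:
unit clause [-1] forces x1=F; simplify:
  drop 1 from [1, 3] -> [3]
  satisfied 1 clause(s); 6 remain; assigned so far: [1]
unit clause [2] forces x2=T; simplify:
  drop -2 from [-2, 4, 5] -> [4, 5]
  drop -2 from [5, -2, -3] -> [5, -3]
  satisfied 1 clause(s); 5 remain; assigned so far: [1, 2]
unit clause [3] forces x3=T; simplify:
  drop -3 from [4, 5, -3] -> [4, 5]
  drop -3 from [5, -3] -> [5]
  satisfied 2 clause(s); 3 remain; assigned so far: [1, 2, 3]
unit clause [5] forces x5=T; simplify:
  satisfied 3 clause(s); 0 remain; assigned so far: [1, 2, 3, 5]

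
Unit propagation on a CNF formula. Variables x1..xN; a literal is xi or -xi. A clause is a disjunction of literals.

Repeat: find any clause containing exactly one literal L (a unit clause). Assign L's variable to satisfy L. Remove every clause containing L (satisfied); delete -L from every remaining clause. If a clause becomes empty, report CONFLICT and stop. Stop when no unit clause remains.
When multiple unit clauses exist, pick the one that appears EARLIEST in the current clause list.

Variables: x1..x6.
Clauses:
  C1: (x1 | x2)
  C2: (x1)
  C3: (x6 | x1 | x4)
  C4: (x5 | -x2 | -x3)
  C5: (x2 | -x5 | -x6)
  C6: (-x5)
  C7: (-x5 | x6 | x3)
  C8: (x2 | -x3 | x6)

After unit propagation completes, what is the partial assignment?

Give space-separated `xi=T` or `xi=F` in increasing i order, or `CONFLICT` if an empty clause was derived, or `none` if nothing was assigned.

unit clause [1] forces x1=T; simplify:
  satisfied 3 clause(s); 5 remain; assigned so far: [1]
unit clause [-5] forces x5=F; simplify:
  drop 5 from [5, -2, -3] -> [-2, -3]
  satisfied 3 clause(s); 2 remain; assigned so far: [1, 5]

Answer: x1=T x5=F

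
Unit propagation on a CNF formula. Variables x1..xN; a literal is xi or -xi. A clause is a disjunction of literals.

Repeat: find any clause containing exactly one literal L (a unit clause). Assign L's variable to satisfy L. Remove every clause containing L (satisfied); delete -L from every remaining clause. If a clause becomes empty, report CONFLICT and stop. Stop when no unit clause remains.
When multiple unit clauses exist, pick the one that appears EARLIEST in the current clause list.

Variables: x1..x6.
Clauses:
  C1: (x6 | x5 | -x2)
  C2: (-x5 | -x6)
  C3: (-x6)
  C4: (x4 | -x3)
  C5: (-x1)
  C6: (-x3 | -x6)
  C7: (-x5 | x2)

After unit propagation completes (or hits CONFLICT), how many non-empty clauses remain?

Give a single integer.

unit clause [-6] forces x6=F; simplify:
  drop 6 from [6, 5, -2] -> [5, -2]
  satisfied 3 clause(s); 4 remain; assigned so far: [6]
unit clause [-1] forces x1=F; simplify:
  satisfied 1 clause(s); 3 remain; assigned so far: [1, 6]

Answer: 3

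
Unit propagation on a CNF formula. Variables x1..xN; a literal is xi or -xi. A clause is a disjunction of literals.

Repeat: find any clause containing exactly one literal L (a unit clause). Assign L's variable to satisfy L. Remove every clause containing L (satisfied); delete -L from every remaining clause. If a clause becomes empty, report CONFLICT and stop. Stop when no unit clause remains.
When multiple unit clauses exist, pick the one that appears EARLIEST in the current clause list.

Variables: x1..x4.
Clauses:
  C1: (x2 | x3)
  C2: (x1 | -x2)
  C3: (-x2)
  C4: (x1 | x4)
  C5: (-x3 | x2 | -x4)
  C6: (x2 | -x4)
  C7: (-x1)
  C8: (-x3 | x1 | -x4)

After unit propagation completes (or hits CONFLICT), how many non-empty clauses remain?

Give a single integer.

unit clause [-2] forces x2=F; simplify:
  drop 2 from [2, 3] -> [3]
  drop 2 from [-3, 2, -4] -> [-3, -4]
  drop 2 from [2, -4] -> [-4]
  satisfied 2 clause(s); 6 remain; assigned so far: [2]
unit clause [3] forces x3=T; simplify:
  drop -3 from [-3, -4] -> [-4]
  drop -3 from [-3, 1, -4] -> [1, -4]
  satisfied 1 clause(s); 5 remain; assigned so far: [2, 3]
unit clause [-4] forces x4=F; simplify:
  drop 4 from [1, 4] -> [1]
  satisfied 3 clause(s); 2 remain; assigned so far: [2, 3, 4]
unit clause [1] forces x1=T; simplify:
  drop -1 from [-1] -> [] (empty!)
  satisfied 1 clause(s); 1 remain; assigned so far: [1, 2, 3, 4]
CONFLICT (empty clause)

Answer: 0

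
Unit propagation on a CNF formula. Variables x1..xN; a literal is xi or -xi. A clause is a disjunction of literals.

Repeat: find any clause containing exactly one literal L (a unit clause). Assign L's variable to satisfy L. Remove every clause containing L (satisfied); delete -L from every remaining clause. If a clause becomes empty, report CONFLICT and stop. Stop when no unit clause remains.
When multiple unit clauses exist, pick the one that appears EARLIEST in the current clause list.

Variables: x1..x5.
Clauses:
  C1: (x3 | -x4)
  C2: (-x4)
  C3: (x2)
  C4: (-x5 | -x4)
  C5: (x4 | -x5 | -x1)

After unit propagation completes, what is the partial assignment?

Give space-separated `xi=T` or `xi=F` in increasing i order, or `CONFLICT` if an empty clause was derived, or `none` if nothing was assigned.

unit clause [-4] forces x4=F; simplify:
  drop 4 from [4, -5, -1] -> [-5, -1]
  satisfied 3 clause(s); 2 remain; assigned so far: [4]
unit clause [2] forces x2=T; simplify:
  satisfied 1 clause(s); 1 remain; assigned so far: [2, 4]

Answer: x2=T x4=F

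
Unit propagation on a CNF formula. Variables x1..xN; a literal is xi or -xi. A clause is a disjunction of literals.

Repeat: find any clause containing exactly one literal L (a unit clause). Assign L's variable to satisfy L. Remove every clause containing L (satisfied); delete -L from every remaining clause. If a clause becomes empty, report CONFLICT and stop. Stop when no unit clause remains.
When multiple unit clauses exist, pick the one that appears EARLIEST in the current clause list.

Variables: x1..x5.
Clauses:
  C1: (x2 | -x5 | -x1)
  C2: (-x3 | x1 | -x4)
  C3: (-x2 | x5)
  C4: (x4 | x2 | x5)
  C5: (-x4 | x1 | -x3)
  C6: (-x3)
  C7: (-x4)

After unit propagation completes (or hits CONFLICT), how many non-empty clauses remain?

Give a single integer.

unit clause [-3] forces x3=F; simplify:
  satisfied 3 clause(s); 4 remain; assigned so far: [3]
unit clause [-4] forces x4=F; simplify:
  drop 4 from [4, 2, 5] -> [2, 5]
  satisfied 1 clause(s); 3 remain; assigned so far: [3, 4]

Answer: 3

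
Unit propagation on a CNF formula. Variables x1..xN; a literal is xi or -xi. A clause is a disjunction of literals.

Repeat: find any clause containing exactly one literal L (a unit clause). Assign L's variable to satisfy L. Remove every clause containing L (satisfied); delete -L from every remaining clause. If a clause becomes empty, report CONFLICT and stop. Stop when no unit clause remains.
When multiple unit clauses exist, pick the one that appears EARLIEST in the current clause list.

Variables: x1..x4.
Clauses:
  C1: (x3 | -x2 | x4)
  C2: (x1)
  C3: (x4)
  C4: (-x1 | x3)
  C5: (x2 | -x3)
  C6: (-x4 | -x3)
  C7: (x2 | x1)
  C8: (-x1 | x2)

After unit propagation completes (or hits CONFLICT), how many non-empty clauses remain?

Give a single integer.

unit clause [1] forces x1=T; simplify:
  drop -1 from [-1, 3] -> [3]
  drop -1 from [-1, 2] -> [2]
  satisfied 2 clause(s); 6 remain; assigned so far: [1]
unit clause [4] forces x4=T; simplify:
  drop -4 from [-4, -3] -> [-3]
  satisfied 2 clause(s); 4 remain; assigned so far: [1, 4]
unit clause [3] forces x3=T; simplify:
  drop -3 from [2, -3] -> [2]
  drop -3 from [-3] -> [] (empty!)
  satisfied 1 clause(s); 3 remain; assigned so far: [1, 3, 4]
CONFLICT (empty clause)

Answer: 2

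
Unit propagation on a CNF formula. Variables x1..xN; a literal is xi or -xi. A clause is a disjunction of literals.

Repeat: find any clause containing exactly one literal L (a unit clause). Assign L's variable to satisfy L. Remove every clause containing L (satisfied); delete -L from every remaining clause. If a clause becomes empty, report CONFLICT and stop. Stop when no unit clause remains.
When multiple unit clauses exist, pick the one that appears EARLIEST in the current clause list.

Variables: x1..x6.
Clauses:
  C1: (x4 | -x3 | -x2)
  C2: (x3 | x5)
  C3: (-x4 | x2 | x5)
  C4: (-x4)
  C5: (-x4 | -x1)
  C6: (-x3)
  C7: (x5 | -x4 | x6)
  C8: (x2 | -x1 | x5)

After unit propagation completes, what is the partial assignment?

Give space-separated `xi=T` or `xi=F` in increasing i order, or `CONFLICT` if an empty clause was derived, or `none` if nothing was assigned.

unit clause [-4] forces x4=F; simplify:
  drop 4 from [4, -3, -2] -> [-3, -2]
  satisfied 4 clause(s); 4 remain; assigned so far: [4]
unit clause [-3] forces x3=F; simplify:
  drop 3 from [3, 5] -> [5]
  satisfied 2 clause(s); 2 remain; assigned so far: [3, 4]
unit clause [5] forces x5=T; simplify:
  satisfied 2 clause(s); 0 remain; assigned so far: [3, 4, 5]

Answer: x3=F x4=F x5=T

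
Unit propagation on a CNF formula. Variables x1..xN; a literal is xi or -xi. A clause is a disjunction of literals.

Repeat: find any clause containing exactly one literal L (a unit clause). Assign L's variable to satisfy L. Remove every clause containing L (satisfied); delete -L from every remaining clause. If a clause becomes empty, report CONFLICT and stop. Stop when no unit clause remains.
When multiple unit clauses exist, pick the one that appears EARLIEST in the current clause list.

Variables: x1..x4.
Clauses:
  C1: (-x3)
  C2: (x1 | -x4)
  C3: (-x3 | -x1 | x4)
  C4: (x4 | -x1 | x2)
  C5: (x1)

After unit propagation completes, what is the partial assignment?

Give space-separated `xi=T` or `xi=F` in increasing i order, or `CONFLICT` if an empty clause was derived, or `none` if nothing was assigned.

Answer: x1=T x3=F

Derivation:
unit clause [-3] forces x3=F; simplify:
  satisfied 2 clause(s); 3 remain; assigned so far: [3]
unit clause [1] forces x1=T; simplify:
  drop -1 from [4, -1, 2] -> [4, 2]
  satisfied 2 clause(s); 1 remain; assigned so far: [1, 3]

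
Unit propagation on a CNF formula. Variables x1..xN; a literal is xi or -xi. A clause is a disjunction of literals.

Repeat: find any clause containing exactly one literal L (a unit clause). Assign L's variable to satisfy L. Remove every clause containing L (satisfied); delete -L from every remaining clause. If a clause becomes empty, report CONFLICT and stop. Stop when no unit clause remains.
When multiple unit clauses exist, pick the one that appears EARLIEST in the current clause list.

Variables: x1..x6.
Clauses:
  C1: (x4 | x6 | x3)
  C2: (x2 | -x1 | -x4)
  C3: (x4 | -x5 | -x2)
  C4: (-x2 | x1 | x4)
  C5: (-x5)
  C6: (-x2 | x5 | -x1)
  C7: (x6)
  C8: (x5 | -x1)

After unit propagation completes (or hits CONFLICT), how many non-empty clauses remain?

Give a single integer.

unit clause [-5] forces x5=F; simplify:
  drop 5 from [-2, 5, -1] -> [-2, -1]
  drop 5 from [5, -1] -> [-1]
  satisfied 2 clause(s); 6 remain; assigned so far: [5]
unit clause [6] forces x6=T; simplify:
  satisfied 2 clause(s); 4 remain; assigned so far: [5, 6]
unit clause [-1] forces x1=F; simplify:
  drop 1 from [-2, 1, 4] -> [-2, 4]
  satisfied 3 clause(s); 1 remain; assigned so far: [1, 5, 6]

Answer: 1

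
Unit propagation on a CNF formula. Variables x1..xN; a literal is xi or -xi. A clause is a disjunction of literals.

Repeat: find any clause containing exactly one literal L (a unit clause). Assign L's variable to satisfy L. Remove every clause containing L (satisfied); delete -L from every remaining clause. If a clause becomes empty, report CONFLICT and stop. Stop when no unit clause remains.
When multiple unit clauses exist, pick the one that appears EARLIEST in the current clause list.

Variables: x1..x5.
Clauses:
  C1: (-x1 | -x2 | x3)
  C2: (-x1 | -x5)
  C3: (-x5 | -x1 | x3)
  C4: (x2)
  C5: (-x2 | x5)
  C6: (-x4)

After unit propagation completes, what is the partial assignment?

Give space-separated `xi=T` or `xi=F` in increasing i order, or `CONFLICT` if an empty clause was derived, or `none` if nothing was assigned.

Answer: x1=F x2=T x4=F x5=T

Derivation:
unit clause [2] forces x2=T; simplify:
  drop -2 from [-1, -2, 3] -> [-1, 3]
  drop -2 from [-2, 5] -> [5]
  satisfied 1 clause(s); 5 remain; assigned so far: [2]
unit clause [5] forces x5=T; simplify:
  drop -5 from [-1, -5] -> [-1]
  drop -5 from [-5, -1, 3] -> [-1, 3]
  satisfied 1 clause(s); 4 remain; assigned so far: [2, 5]
unit clause [-1] forces x1=F; simplify:
  satisfied 3 clause(s); 1 remain; assigned so far: [1, 2, 5]
unit clause [-4] forces x4=F; simplify:
  satisfied 1 clause(s); 0 remain; assigned so far: [1, 2, 4, 5]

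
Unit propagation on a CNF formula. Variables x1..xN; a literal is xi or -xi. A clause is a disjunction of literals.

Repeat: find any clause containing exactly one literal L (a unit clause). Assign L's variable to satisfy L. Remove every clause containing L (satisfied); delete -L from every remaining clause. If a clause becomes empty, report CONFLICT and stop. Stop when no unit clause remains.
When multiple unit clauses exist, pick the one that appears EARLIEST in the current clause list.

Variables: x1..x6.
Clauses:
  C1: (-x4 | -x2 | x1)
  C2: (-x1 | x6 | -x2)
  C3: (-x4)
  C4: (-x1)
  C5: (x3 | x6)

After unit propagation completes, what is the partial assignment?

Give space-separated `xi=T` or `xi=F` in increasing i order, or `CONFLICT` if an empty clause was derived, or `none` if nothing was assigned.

Answer: x1=F x4=F

Derivation:
unit clause [-4] forces x4=F; simplify:
  satisfied 2 clause(s); 3 remain; assigned so far: [4]
unit clause [-1] forces x1=F; simplify:
  satisfied 2 clause(s); 1 remain; assigned so far: [1, 4]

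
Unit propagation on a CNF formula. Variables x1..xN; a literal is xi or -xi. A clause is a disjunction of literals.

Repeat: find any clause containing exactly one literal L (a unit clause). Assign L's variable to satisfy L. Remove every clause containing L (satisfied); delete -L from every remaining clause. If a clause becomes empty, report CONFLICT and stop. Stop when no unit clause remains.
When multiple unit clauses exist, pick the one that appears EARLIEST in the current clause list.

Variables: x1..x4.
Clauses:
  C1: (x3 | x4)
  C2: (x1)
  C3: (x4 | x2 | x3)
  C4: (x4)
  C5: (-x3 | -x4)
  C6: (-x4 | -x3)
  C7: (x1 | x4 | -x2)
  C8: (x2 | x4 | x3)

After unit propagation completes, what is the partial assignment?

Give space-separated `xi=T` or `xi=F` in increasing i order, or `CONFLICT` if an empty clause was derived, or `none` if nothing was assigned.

Answer: x1=T x3=F x4=T

Derivation:
unit clause [1] forces x1=T; simplify:
  satisfied 2 clause(s); 6 remain; assigned so far: [1]
unit clause [4] forces x4=T; simplify:
  drop -4 from [-3, -4] -> [-3]
  drop -4 from [-4, -3] -> [-3]
  satisfied 4 clause(s); 2 remain; assigned so far: [1, 4]
unit clause [-3] forces x3=F; simplify:
  satisfied 2 clause(s); 0 remain; assigned so far: [1, 3, 4]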